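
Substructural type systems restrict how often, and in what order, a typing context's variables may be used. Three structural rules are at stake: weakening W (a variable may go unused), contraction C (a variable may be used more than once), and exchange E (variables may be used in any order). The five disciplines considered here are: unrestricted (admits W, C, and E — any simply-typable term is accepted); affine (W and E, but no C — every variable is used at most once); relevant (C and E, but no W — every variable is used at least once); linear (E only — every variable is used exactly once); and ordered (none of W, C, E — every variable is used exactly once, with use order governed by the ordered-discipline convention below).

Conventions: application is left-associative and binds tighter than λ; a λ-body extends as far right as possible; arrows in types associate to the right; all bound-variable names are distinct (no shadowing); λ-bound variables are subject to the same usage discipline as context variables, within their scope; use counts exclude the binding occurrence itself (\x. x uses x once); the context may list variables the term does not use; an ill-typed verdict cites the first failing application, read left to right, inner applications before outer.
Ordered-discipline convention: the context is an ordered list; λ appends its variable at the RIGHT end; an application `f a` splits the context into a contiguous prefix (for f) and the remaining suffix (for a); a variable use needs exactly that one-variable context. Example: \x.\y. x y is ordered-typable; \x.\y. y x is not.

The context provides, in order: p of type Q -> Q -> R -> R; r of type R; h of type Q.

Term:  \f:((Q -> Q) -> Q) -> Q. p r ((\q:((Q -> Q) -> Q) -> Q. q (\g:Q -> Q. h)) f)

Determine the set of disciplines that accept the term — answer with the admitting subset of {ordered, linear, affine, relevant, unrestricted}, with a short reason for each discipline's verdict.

admitted by: none
variable uses: p: 1×; r: 1×; h: 1×; f (λ-bound): 1×; q (λ-bound): 1×; g (λ-bound): 0×
uses in reading order: p, r, q, h, f
typing: ill-typed: an application expects Q but receives R
ordered: ✗, fails simple typing
linear: ✗, a type mismatch blocks all five
affine: ✗, the type mismatch rejects it
relevant: ✗, not simply typable
unrestricted: ✗, fails simple typing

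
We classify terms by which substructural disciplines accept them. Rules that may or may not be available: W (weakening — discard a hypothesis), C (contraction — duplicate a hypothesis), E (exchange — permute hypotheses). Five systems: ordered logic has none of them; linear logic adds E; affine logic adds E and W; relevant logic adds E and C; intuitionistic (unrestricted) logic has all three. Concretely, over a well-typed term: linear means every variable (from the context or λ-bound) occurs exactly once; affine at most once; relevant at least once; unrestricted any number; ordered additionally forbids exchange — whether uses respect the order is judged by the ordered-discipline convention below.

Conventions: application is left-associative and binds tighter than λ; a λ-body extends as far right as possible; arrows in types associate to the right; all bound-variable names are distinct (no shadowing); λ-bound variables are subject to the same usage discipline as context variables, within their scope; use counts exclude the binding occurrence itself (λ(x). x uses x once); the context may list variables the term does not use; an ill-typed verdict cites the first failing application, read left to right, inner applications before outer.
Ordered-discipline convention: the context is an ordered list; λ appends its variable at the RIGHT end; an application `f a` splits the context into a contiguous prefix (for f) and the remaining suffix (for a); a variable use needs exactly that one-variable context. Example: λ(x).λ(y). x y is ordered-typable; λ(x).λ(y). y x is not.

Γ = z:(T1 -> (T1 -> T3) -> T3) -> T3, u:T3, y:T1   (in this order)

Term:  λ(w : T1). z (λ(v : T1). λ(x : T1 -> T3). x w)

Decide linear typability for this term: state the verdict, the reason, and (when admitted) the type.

no — u, y, v left unused
variable uses: z ×1; u ×0; y ×0; w (λ-bound) ×1; v (λ-bound) ×0; x (λ-bound) ×1
uses in reading order: z, x, w
typing: well-typed — term : T1 -> T3
summary: ordered ✗ | linear ✗ | affine ✓ | relevant ✗ | unrestricted ✓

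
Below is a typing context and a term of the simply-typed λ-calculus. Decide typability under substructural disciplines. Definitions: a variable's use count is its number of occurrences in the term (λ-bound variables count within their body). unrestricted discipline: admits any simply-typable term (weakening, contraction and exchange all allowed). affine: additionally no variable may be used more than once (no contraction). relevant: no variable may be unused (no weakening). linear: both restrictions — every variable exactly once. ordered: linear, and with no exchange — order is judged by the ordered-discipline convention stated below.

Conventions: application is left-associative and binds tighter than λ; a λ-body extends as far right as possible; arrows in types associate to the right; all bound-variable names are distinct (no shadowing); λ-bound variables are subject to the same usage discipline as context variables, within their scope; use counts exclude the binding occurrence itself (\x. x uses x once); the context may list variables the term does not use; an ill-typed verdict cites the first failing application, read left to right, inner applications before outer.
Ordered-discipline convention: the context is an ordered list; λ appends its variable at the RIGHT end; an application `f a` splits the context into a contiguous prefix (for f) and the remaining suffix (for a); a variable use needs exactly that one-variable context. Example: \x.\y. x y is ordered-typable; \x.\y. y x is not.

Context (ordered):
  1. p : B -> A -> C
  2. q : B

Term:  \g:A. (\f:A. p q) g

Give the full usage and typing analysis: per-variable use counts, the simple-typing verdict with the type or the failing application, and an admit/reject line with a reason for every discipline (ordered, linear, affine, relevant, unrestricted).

use counts: p ×1, q ×1, g (bound) ×1, f (bound) ×0
use order (left to right): p, q, g
typing: well-typed at A -> A -> C
ordered: ✗ — f never used (weakening)
linear: ✗ — f never used (weakening)
affine: ✓ — p, q, g, f: no repeats, contraction unneeded
relevant: ✗ — f never used (weakening)
unrestricted: ✓ — type-checks (A -> A -> C) and nothing is barred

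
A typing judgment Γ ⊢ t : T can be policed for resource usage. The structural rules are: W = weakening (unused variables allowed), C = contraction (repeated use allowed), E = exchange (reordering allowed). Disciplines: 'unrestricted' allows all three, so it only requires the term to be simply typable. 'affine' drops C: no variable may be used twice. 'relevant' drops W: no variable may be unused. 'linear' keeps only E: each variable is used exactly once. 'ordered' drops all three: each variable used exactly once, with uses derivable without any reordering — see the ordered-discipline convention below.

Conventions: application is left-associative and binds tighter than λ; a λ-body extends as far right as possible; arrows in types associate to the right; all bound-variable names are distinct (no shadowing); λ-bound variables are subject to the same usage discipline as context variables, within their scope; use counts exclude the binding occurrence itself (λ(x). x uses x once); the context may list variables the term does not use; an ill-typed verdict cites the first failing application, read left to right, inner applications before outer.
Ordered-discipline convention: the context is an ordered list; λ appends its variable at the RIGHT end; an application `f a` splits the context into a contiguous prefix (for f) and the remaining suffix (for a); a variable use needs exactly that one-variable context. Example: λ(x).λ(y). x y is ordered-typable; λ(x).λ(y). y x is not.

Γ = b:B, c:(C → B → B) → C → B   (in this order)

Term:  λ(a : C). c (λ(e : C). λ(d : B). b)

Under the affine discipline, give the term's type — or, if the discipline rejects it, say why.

term : C → C → B
usage: b: 1, c: 1, a (λ-bound): 0, e (λ-bound): 0, d (λ-bound): 0
left-to-right use order: c, b
typing: well-typed at C → C → B
summary: ordered ✗; linear ✗; affine ✓; relevant ✗; unrestricted ✓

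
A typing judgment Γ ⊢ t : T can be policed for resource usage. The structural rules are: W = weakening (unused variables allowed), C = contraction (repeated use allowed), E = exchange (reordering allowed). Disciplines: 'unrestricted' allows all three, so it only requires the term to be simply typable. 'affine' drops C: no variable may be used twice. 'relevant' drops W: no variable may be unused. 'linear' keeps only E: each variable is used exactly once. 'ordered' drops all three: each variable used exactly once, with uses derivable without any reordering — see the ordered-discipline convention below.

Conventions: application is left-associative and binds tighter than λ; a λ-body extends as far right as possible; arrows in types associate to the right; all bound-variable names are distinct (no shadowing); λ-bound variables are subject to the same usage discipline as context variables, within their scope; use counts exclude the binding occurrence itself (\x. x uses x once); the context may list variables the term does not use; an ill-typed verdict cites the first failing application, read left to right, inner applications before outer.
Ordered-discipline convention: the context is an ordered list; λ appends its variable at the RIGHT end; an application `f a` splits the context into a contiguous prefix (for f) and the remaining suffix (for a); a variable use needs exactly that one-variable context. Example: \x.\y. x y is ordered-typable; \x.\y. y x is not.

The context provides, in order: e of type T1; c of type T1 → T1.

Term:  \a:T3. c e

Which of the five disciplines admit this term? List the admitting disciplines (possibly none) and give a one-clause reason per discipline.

accepted by: affine, unrestricted
usage: e: 1; c: 1; a [bound]: 0
order of uses: c, e
typing: ✓ — T3 → T1
ordered ✗ (needs weakening: a unused)
linear ✗ (needs weakening: a unused)
affine ✓ (no duplicate uses among e, c, a)
relevant ✗ (needs weakening: a unused)
unrestricted ✓ (simply typable at T3 → T1; W, C, E all held)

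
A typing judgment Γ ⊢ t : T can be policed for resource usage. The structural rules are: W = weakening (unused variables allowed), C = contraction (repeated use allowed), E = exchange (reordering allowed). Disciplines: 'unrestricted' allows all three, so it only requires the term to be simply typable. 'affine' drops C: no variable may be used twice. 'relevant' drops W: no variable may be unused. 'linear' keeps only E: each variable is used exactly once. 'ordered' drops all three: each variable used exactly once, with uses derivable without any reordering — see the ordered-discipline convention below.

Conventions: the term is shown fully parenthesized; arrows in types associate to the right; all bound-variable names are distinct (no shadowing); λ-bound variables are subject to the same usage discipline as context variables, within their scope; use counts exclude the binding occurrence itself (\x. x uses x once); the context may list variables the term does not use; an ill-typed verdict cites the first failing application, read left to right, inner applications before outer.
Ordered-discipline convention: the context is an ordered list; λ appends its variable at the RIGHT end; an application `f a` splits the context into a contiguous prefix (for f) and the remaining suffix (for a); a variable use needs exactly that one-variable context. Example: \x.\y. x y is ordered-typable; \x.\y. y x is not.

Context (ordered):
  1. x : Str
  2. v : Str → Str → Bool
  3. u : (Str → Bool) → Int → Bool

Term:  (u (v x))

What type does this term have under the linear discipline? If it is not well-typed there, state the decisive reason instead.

term : Int → Bool
usage: x=1; v=1; u=1
order of uses: u, v, x
typing: well-typed at Int → Bool
all disciplines: ordered ✗ · linear ✓ · affine ✓ · relevant ✓ · unrestricted ✓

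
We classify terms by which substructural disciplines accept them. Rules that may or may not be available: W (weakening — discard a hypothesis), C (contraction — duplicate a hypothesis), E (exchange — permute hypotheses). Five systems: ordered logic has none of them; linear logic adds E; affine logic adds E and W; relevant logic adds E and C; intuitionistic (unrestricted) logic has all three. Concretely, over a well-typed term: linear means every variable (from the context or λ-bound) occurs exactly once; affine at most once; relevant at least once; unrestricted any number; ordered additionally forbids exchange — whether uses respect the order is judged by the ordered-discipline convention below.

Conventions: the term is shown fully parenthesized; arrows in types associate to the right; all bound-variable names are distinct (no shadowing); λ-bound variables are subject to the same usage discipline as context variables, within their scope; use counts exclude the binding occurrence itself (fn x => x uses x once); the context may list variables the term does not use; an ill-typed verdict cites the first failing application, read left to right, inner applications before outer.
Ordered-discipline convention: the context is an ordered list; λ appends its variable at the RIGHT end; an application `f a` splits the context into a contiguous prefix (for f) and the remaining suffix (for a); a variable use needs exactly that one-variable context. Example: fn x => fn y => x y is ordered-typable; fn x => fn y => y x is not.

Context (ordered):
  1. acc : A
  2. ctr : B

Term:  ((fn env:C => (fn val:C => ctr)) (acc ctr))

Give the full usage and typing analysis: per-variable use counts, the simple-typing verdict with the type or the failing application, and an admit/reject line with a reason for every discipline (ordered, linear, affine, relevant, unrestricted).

use counts: acc=1, ctr=2, env (bound)=0, val (bound)=0
left-to-right use order: ctr, acc, ctr
typing: ill-typed: can't apply a value of type A
ordered ✗ (the type mismatch rejects it)
linear ✗ (not simply typable)
affine ✗ (fails simple typing)
relevant ✗ (a type mismatch blocks all five)
unrestricted ✗ (the type mismatch rejects it)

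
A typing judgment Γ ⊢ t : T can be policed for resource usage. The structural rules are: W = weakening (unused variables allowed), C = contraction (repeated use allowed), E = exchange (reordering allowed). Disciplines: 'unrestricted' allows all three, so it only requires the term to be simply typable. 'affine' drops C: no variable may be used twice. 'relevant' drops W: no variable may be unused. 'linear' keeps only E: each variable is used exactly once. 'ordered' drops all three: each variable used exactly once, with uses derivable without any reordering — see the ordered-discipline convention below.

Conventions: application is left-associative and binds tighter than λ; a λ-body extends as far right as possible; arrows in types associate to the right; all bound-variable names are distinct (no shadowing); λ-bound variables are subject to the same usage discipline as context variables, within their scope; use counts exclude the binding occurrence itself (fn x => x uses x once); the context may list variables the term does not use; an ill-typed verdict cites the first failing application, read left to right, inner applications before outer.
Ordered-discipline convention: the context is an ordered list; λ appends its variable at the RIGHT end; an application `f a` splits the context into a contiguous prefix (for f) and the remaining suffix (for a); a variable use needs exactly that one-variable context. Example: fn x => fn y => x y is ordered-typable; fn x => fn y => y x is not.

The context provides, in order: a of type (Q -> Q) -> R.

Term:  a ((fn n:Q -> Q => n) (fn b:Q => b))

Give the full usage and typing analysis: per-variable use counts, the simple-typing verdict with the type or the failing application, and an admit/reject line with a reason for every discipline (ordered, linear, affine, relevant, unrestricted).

counts: a: 1×; n (bound): 1×; b (bound): 1×
uses in reading order: a, n, b
typing: well-typed — term : R
ordered: ✓ — one use each (a, n, b); ordered split holds
linear: ✓ — each of a, n, b used exactly once
affine: ✓ — at most one use each (a, n, b)
relevant: ✓ — none of a, n, b goes unused
unrestricted: ✓ — typability at R is all that's needed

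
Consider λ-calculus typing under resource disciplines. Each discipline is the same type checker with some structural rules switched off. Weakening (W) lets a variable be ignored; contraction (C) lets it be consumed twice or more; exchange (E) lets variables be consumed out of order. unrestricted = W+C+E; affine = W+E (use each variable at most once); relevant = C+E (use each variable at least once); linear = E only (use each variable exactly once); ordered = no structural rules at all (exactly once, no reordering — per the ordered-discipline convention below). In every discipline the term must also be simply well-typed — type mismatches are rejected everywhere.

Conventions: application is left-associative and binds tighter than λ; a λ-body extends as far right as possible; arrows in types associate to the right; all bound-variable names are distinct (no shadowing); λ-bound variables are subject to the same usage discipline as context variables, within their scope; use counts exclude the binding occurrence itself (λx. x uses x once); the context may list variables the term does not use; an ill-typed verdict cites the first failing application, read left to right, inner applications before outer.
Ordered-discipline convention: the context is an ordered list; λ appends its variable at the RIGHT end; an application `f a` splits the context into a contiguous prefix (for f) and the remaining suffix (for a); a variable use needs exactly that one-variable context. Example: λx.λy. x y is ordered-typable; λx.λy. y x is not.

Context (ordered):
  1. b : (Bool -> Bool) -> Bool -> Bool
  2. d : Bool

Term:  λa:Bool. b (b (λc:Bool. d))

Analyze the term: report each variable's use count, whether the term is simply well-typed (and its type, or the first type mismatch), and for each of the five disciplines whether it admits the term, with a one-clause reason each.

use counts: b: 2, d: 1, a (λ-bound): 0, c (λ-bound): 0
use order (left to right): b, b, d
typing: ✓ — Bool -> Bool -> Bool
ordered: ✗ — uses contraction: b ×2; unused: a, c — weakening required
linear: ✗ — uses contraction: b ×2; unused: a, c — weakening required
affine: ✗ — uses contraction: b ×2
relevant: ✗ — unused: a, c — weakening required
unrestricted: ✓ — simply typable at Bool -> Bool -> Bool; W, C, E all held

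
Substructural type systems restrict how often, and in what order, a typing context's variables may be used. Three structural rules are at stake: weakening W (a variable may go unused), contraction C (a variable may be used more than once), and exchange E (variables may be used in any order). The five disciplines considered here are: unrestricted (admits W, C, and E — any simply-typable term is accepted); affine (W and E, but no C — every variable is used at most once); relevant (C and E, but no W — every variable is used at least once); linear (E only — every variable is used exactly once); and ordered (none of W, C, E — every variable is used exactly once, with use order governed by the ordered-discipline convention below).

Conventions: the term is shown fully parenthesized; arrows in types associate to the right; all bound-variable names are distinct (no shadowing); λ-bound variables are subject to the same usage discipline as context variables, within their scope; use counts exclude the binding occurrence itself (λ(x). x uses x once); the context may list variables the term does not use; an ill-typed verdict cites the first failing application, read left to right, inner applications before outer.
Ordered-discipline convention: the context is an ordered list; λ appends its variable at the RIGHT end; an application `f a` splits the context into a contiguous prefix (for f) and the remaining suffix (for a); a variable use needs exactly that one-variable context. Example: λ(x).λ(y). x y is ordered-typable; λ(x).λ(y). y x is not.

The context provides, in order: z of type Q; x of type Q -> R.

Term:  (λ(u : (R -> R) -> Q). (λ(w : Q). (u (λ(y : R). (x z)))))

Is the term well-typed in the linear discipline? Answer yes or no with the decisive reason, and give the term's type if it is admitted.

no — unused: w, y — weakening required
counts: z: 1, x: 1, u (λ-bound): 1, w (λ-bound): 0, y (λ-bound): 0
order of uses: u, x, z
typing: the term checks, with type ((R -> R) -> Q) -> Q -> Q
across the five disciplines: ordered ✗ · linear ✗ · affine ✓ · relevant ✗ · unrestricted ✓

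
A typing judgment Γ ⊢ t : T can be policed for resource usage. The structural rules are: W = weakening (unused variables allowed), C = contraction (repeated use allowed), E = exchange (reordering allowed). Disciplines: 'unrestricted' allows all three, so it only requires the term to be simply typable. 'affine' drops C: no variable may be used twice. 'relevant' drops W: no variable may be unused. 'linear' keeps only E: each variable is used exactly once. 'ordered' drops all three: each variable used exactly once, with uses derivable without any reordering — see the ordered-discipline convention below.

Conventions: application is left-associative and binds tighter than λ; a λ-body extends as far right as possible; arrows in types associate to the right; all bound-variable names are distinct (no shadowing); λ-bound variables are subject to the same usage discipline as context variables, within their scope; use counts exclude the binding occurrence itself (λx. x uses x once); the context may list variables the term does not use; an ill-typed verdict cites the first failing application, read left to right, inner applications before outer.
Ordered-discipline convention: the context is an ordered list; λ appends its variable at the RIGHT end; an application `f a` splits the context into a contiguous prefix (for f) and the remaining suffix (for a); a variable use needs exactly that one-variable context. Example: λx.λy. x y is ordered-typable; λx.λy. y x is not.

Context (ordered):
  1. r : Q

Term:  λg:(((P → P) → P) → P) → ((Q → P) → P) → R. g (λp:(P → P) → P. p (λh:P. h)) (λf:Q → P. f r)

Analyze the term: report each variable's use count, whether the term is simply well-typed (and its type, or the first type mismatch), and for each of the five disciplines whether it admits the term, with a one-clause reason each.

counts: r=1; g (bound)=1; p (bound)=1; h (bound)=1; f (bound)=1
use order (left to right): g, p, h, f, r
typing: well-typed — term : ((((P → P) → P) → P) → ((Q → P) → P) → R) → R
ordered: ✗, use order g, p, h, f, r needs exchange
linear: ✓, r, g, p, h, f: one use apiece
affine: ✓, at most one use each (r, g, p, h, f)
relevant: ✓, none of r, g, p, h, f goes unused
unrestricted: ✓, well-typed at ((((P → P) → P) → P) → ((Q → P) → P) → R) → R; no restrictions here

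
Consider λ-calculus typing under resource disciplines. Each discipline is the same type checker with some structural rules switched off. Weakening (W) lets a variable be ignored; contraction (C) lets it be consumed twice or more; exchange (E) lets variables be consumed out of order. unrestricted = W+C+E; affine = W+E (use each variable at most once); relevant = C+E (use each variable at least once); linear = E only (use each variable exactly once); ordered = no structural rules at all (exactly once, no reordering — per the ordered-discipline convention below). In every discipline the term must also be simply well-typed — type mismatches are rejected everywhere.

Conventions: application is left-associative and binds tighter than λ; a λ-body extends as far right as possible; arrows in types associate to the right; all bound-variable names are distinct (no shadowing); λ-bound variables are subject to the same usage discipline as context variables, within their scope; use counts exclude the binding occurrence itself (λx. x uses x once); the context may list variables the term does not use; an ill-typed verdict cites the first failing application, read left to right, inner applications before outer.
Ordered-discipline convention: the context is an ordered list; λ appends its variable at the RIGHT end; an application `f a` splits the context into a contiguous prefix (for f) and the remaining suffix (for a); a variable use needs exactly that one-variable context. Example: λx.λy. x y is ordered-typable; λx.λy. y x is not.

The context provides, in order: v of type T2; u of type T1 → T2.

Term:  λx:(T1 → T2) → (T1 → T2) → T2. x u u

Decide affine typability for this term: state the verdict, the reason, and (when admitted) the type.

no — needs contraction — u ×2
usage: v ×0; u ×2; x (λ-bound) ×1
use order (left to right): x, u, u
typing: well-typed at ((T1 → T2) → (T1 → T2) → T2) → T2
across the five disciplines: ordered ✗ | linear ✗ | affine ✗ | relevant ✗ | unrestricted ✓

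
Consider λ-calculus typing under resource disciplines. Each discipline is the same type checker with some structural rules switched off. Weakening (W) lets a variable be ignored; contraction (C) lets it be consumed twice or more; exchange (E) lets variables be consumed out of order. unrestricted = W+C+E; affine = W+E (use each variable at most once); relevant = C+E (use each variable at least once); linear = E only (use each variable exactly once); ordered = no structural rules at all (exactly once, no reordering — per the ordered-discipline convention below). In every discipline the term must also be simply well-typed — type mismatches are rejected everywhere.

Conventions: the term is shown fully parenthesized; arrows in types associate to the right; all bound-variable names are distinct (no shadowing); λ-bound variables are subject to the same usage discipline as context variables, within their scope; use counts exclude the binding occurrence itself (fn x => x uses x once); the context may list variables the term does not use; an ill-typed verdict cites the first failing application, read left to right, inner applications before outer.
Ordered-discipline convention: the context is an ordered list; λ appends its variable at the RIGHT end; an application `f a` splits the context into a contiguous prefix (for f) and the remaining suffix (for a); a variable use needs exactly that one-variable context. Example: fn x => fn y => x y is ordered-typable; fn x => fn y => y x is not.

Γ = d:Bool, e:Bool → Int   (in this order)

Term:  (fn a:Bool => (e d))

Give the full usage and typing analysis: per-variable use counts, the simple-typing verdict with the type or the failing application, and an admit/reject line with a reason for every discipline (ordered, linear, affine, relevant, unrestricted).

counts: d: 1×, e: 1×, a [bound]: 0×
order of uses: e, d
typing: well-typed — term : Bool → Int
ordered: ✗ — a left unused
linear: ✗ — a left unused
affine: ✓ — no duplicate uses among d, e, a
relevant: ✗ — a left unused
unrestricted: ✓ — simply typable at Bool → Int; W, C, E all held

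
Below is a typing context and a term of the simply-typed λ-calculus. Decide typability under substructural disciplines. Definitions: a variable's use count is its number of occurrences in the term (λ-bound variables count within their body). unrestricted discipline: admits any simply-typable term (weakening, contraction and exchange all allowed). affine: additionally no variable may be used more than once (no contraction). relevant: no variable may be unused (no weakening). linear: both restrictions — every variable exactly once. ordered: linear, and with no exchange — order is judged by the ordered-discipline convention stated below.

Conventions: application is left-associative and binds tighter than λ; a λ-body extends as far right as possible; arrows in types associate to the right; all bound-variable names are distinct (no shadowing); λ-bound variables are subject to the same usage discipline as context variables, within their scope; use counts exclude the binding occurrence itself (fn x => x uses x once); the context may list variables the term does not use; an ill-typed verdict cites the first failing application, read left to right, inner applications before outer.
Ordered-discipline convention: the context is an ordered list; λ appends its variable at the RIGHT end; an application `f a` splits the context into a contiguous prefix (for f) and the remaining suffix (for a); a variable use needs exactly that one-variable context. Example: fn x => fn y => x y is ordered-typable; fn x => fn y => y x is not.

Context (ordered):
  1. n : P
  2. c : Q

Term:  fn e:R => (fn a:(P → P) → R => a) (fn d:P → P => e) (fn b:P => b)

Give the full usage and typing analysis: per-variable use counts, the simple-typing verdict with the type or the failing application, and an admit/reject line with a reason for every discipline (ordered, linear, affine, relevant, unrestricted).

variable uses: n: 0, c: 0, e (λ-bound): 1, a (λ-bound): 1, d (λ-bound): 0, b (λ-bound): 1
uses in reading order: a, e, b
typing: ✓ — R → R
ordered ✗ (needs weakening: n, c, d unused)
linear ✗ (needs weakening: n, c, d unused)
affine ✓ (at most one use each (n, c, e, a, d, b))
relevant ✗ (needs weakening: n, c, d unused)
unrestricted ✓ (well-typed at R → R; no restrictions here)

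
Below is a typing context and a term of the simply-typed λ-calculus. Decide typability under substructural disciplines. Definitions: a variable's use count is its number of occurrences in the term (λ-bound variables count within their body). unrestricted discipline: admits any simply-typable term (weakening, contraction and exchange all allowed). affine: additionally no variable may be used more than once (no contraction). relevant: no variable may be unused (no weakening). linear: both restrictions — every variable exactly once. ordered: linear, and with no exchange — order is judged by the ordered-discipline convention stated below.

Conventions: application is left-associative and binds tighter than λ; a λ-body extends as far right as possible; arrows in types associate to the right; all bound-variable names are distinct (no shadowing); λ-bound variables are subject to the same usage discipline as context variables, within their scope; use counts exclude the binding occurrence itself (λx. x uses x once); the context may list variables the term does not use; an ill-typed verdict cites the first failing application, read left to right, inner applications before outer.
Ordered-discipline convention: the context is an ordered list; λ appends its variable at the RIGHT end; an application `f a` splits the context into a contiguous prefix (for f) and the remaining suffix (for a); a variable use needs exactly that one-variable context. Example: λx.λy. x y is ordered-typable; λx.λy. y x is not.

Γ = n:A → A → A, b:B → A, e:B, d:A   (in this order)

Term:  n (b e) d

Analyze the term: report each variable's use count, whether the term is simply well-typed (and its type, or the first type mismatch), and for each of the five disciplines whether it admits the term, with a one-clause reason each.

usage: n: 1×, b: 1×, e: 1×, d: 1×
use order (left to right): n, b, e, d
typing: ✓ — A
ordered: ✓, single-use (n, b, e, d), ordered derivation ok
linear: ✓, n, b, e, d: one use apiece
affine: ✓, none of n, b, e, d used more than once
relevant: ✓, n, b, e, d: all used, weakening unneeded
unrestricted: ✓, simply typable at A; W, C, E all held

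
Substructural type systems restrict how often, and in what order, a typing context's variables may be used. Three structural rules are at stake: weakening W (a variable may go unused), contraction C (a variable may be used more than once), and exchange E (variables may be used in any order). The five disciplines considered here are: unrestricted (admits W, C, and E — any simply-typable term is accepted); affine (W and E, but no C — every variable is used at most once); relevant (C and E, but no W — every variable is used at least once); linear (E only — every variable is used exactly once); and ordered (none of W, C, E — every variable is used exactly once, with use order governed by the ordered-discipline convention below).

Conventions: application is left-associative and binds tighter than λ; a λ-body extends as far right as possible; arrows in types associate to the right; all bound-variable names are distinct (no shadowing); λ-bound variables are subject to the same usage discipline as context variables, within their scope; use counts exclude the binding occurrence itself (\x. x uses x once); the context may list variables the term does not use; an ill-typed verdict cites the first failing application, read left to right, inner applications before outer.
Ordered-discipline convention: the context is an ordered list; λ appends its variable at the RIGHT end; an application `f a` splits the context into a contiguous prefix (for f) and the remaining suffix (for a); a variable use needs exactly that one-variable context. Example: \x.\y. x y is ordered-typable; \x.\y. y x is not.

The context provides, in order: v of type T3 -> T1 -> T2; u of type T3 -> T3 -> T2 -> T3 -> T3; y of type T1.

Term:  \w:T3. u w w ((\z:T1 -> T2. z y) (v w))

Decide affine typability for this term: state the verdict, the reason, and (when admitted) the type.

no — w ×3 used more than once (contraction)
use counts: v ×1; u ×1; y ×1; w (λ-bound) ×3; z (λ-bound) ×1
order of uses: u, w, w, z, y, v, w
typing: the term checks, with type T3 -> T3 -> T3
all disciplines: ordered ✗, linear ✗, affine ✗, relevant ✓, unrestricted ✓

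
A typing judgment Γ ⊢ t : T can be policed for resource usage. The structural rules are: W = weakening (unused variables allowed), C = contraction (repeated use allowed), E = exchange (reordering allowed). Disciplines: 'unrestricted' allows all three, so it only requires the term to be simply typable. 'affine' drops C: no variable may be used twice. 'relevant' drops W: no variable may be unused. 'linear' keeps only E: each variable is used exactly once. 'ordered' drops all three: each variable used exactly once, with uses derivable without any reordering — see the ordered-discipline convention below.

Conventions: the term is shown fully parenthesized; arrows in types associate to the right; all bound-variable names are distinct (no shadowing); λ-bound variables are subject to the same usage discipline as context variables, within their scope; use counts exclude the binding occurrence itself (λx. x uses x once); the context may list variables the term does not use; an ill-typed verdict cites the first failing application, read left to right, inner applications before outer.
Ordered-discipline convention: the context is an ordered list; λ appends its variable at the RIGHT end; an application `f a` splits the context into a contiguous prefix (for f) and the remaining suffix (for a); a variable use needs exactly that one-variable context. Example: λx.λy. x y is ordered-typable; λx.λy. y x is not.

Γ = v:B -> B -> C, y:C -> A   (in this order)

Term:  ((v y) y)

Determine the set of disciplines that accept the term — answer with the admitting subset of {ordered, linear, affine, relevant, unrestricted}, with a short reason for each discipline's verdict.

admitted in: none
use counts: v: 1; y: 2
order of uses: v, y, y
typing: ill-typed: argument of type C -> A where B is required
ordered: ✗ — a type mismatch blocks all five
linear: ✗ — the type mismatch rejects it
affine: ✗ — not simply typable
relevant: ✗ — fails simple typing
unrestricted: ✗ — a type mismatch blocks all five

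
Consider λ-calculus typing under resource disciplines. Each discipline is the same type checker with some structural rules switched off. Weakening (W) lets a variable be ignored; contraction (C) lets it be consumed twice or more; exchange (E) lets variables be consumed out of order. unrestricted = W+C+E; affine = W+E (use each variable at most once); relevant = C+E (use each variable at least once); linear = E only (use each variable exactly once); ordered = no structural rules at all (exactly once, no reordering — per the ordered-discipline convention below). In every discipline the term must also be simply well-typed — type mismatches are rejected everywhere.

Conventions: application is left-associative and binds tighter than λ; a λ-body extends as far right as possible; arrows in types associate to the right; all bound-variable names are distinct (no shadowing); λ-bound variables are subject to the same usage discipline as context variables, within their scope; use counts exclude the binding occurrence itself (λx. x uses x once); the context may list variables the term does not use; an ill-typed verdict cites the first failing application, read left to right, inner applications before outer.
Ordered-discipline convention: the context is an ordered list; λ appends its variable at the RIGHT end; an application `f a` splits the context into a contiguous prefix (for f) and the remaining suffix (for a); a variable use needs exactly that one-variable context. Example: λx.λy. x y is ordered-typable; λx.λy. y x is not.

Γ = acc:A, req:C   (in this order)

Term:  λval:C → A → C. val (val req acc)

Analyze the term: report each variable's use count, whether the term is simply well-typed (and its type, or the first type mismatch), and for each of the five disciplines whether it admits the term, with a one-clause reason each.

variable uses: acc: 1; req: 1; val [bound]: 2
use order (left to right): val, val, req, acc
typing: the term checks, with type (C → A → C) → A → C
ordered ✗ (needs contraction — val ×2)
linear ✗ (needs contraction — val ×2)
affine ✗ (needs contraction — val ×2)
relevant ✓ (none of acc, req, val goes unused)
unrestricted ✓ (simply typable at (C → A → C) → A → C; W, C, E all held)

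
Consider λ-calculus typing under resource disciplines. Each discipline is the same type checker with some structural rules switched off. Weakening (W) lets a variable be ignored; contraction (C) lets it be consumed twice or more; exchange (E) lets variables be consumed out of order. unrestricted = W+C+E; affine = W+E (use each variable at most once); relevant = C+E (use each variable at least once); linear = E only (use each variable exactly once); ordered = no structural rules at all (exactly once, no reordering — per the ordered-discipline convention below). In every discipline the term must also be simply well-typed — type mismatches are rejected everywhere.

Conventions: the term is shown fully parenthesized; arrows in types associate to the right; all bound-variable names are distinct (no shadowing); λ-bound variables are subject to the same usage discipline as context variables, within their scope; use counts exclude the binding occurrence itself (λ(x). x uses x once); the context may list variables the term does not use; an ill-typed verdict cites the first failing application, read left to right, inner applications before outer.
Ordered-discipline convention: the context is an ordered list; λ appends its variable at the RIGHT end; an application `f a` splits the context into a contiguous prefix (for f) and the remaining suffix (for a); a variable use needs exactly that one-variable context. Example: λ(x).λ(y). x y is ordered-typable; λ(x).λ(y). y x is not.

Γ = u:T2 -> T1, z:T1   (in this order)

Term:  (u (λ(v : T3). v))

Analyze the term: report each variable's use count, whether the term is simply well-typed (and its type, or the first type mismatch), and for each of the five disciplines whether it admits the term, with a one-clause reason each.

variable uses: u: 1×, z: 0×, v (λ-bound): 1×
left-to-right use order: u, v
typing: ill-typed: argument of type T3 -> T3 where T2 is required
ordered: ✗ — not simply typable
linear: ✗ — fails simple typing
affine: ✗ — a type mismatch blocks all five
relevant: ✗ — the type mismatch rejects it
unrestricted: ✗ — not simply typable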